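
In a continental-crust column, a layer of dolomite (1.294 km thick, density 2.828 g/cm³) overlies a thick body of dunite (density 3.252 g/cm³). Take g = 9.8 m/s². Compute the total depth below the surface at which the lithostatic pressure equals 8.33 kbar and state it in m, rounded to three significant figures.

Pressure at base of upper layers: 2828×9.8×1294 = 3.586×10^7 Pa = 0.3586 kbar
Remaining pressure to be supplied by dunite: 8.330×10^8 − 3.586×10^7 = 7.971×10^8 Pa
Additional depth in dunite = 7.971×10^8 Pa / (3252 kg/m³ × 9.8 m/s²) = 25012 m
Total depth = 1294 m + 25012 m = 26306 m

26300 m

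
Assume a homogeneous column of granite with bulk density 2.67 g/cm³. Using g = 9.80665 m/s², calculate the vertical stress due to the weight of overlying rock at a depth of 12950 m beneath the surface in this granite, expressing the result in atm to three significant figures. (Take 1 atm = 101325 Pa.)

granite: 2670 kg/m³ × 9.80665 m/s² × 12950 m = 3.391×10^8 Pa = 3346 atm

3350 atm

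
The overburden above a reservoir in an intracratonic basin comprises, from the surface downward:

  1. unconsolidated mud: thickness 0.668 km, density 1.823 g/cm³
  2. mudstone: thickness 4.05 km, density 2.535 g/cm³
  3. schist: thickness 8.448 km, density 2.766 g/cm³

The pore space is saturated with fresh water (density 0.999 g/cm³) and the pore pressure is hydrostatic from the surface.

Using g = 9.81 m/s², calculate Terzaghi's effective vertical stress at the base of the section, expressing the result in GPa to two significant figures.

0.21 GPa

Overburden (lithostatic) stress σ_v:
unconsolidated mud: 1823 kg/m³ × 9.81 m/s² × 668 m = 1.195×10^7 Pa = 11.95 MPa
mudstone: 2535 kg/m³ × 9.81 m/s² × 4050 m = 1.007×10^8 Pa = 100.7 MPa
schist: 2766 kg/m³ × 9.81 m/s² × 8448 m = 2.292×10^8 Pa = 229.2 MPa
Total = 11.95 + 100.7 + 229.2 = 341.90 MPa
Pore pressure P_p = 999 kg/m³ × 9.81 m/s² × 13166 m = 1.290×10^8 Pa = 129.0 MPa
Effective stress σ' = σ_v − P_p = 341.9 − 129.0 = 212.87 MPa = 0.21287 GPa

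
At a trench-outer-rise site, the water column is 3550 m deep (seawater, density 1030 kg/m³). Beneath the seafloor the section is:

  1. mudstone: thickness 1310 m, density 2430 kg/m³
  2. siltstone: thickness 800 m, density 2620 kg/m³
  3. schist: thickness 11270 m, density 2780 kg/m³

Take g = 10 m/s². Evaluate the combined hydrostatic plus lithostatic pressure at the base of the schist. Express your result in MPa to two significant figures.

seawater: 1030 kg/m³ × 10 m/s² × 3550 m = 3.656×10^7 Pa = 36.56 MPa
mudstone: 2430 kg/m³ × 10 m/s² × 1310 m = 3.183×10^7 Pa = 31.83 MPa
siltstone: 2620 kg/m³ × 10 m/s² × 800 m = 2.096×10^7 Pa = 20.96 MPa
schist: 2780 kg/m³ × 10 m/s² × 11270 m = 3.133×10^8 Pa = 313.3 MPa
Total = 36.56 + 31.83 + 20.96 + 313.3 = 402.66 MPa

400 MPa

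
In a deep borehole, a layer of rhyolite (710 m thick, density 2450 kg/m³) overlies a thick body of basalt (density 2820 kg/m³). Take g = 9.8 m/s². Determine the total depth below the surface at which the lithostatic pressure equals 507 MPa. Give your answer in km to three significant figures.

Pressure at base of upper layers: 2450×9.8×710 = 1.705×10^7 Pa = 17.05 MPa
Remaining pressure to be supplied by basalt: 5.070×10^8 − 1.705×10^7 = 4.900×10^8 Pa
Additional depth in basalt = 4.900×10^8 Pa / (2820 kg/m³ × 9.8 m/s²) = 17729 m
Total depth = 710 m + 17729 m = 18439 m
= 18.439 km

18.4 km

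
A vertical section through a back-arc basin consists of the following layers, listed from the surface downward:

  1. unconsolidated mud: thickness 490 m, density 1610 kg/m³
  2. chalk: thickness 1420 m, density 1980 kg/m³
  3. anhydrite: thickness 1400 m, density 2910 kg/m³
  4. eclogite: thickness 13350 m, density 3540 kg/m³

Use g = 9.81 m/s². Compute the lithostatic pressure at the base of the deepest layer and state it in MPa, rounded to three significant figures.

unconsolidated mud: 1610 kg/m³ × 9.81 m/s² × 490 m = 7.739×10^6 Pa = 7.739 MPa
chalk: 1980 kg/m³ × 9.81 m/s² × 1420 m = 2.758×10^7 Pa = 27.58 MPa
anhydrite: 2910 kg/m³ × 9.81 m/s² × 1400 m = 3.997×10^7 Pa = 39.97 MPa
eclogite: 3540 kg/m³ × 9.81 m/s² × 13350 m = 4.636×10^8 Pa = 463.6 MPa
Total = 7.739 + 27.58 + 39.97 + 463.6 = 538.90 MPa

539 MPa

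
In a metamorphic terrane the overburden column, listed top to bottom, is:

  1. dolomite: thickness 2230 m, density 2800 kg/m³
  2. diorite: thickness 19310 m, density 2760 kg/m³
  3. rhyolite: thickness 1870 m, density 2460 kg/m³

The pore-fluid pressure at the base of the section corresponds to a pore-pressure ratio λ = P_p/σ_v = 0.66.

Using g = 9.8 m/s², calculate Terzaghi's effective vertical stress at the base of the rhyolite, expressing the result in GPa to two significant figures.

Overburden (lithostatic) stress σ_v:
dolomite: 2800 kg/m³ × 9.8 m/s² × 2230 m = 6.119×10^7 Pa = 61.19 MPa
diorite: 2760 kg/m³ × 9.8 m/s² × 19310 m = 5.223×10^8 Pa = 522.3 MPa
rhyolite: 2460 kg/m³ × 9.8 m/s² × 1870 m = 4.508×10^7 Pa = 45.08 MPa
Total = 61.19 + 522.3 + 45.08 = 628.57 MPa
Pore pressure P_p = λ·σ_v = 0.66 × 628.6 MPa = 414.9 MPa
Effective stress σ' = σ_v − P_p = 628.6 − 414.9 = 213.71 MPa = 0.21371 GPa

0.21 GPa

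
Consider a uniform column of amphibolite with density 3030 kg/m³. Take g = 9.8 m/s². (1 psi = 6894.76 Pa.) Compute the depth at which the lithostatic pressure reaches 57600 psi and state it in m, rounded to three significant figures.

13400 m

h = P/(ρg) = 57600 psi / (3030 kg/m³ × 9.8 m/s²) = 3.971×10^8 Pa / 29694 Pa/m = 13374 m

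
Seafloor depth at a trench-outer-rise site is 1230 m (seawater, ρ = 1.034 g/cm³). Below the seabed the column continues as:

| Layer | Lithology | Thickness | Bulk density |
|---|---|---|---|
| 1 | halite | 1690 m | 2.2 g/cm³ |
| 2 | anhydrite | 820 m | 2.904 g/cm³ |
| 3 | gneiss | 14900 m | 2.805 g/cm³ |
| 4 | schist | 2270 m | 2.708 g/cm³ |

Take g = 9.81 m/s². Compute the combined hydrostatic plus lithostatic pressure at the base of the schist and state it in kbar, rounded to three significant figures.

5.43 kbar

seawater: 1034 kg/m³ × 9.81 m/s² × 1230 m = 1.248×10^7 Pa = 0.1248 kbar
halite: 2200 kg/m³ × 9.81 m/s² × 1690 m = 3.647×10^7 Pa = 0.3647 kbar
anhydrite: 2904 kg/m³ × 9.81 m/s² × 820 m = 2.336×10^7 Pa = 0.2336 kbar
gneiss: 2805 kg/m³ × 9.81 m/s² × 14900 m = 4.100×10^8 Pa = 4.100 kbar
schist: 2708 kg/m³ × 9.81 m/s² × 2270 m = 6.030×10^7 Pa = 0.6030 kbar
Total = 0.1248 + 0.3647 + 0.2336 + 4.100 + 0.6030 = 5.4262 kbar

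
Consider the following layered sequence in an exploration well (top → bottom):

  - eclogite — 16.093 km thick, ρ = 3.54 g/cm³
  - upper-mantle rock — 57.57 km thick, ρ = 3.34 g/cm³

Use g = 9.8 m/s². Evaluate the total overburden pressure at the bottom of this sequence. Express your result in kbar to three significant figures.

eclogite: 3540 kg/m³ × 9.8 m/s² × 16093 m = 5.583×10^8 Pa = 5.583 kbar
upper-mantle rock: 3340 kg/m³ × 9.8 m/s² × 57570 m = 1.884×10^9 Pa = 18.84 kbar
Total = 5.583 + 18.84 = 24.427 kbar

24.4 kbar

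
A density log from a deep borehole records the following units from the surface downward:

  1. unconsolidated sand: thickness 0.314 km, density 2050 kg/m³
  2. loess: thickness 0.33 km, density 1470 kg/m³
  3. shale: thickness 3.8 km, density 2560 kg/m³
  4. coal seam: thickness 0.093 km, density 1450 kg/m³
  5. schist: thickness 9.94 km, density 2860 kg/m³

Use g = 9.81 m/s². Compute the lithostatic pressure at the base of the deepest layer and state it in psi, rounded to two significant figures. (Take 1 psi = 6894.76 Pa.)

56000 psi

unconsolidated sand: 2050 kg/m³ × 9.81 m/s² × 314 m = 6.315×10^6 Pa = 915.9 psi
loess: 1470 kg/m³ × 9.81 m/s² × 330 m = 4.759×10^6 Pa = 690.2 psi
shale: 2560 kg/m³ × 9.81 m/s² × 3800 m = 9.543×10^7 Pa = 13841 psi
coal seam: 1450 kg/m³ × 9.81 m/s² × 93 m = 1.323×10^6 Pa = 191.9 psi
schist: 2860 kg/m³ × 9.81 m/s² × 9940 m = 2.789×10^8 Pa = 40449 psi
Total = 915.9 + 690.2 + 13841 + 191.9 + 40449 = 56088 psi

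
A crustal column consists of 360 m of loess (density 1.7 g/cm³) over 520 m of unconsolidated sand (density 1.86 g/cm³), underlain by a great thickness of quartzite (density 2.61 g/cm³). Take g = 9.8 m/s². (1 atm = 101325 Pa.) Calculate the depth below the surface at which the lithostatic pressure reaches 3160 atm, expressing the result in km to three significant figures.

12.8 km

Pressure at base of upper layers: 1700×9.8×360 + 1860×9.8×520 = 1.548×10^7 Pa = 152.7 atm
Remaining pressure to be supplied by quartzite: 3.202×10^8 − 1.548×10^7 = 3.047×10^8 Pa
Additional depth in quartzite = 3.047×10^8 Pa / (2610 kg/m³ × 9.8 m/s²) = 11913 m
Total depth = 880 m + 11913 m = 12793 m
= 12.793 km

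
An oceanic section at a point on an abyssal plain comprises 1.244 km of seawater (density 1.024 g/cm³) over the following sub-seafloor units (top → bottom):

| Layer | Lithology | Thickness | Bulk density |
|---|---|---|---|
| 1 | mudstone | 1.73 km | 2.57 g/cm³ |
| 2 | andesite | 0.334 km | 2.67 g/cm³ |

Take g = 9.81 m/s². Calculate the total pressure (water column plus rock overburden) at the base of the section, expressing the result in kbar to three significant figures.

0.649 kbar

seawater: 1024 kg/m³ × 9.81 m/s² × 1244 m = 1.250×10^7 Pa = 0.1250 kbar
mudstone: 2570 kg/m³ × 9.81 m/s² × 1730 m = 4.362×10^7 Pa = 0.4362 kbar
andesite: 2670 kg/m³ × 9.81 m/s² × 334 m = 8.748×10^6 Pa = 0.08748 kbar
Total = 0.1250 + 0.4362 + 0.08748 = 0.64861 kbar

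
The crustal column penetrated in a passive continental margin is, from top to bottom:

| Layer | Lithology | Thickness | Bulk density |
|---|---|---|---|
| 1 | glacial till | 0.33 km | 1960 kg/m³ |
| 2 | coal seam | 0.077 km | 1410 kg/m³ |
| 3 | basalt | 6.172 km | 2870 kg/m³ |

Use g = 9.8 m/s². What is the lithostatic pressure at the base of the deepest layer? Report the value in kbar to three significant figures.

glacial till: 1960 kg/m³ × 9.8 m/s² × 330 m = 6.339×10^6 Pa = 0.06339 kbar
coal seam: 1410 kg/m³ × 9.8 m/s² × 77 m = 1.064×10^6 Pa = 0.01064 kbar
basalt: 2870 kg/m³ × 9.8 m/s² × 6172 m = 1.736×10^8 Pa = 1.736 kbar
Total = 0.06339 + 0.01064 + 1.736 = 1.8100 kbar

1.81 kbar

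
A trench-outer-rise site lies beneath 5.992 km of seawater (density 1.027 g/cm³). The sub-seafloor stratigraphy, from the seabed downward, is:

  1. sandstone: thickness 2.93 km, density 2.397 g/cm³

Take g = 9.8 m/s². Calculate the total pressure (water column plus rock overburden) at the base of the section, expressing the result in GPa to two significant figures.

seawater: 1027 kg/m³ × 9.8 m/s² × 5992 m = 6.031×10^7 Pa = 0.06031 GPa
sandstone: 2397 kg/m³ × 9.8 m/s² × 2930 m = 6.883×10^7 Pa = 0.06883 GPa
Total = 0.06031 + 0.06883 = 0.12913 GPa

0.13 GPa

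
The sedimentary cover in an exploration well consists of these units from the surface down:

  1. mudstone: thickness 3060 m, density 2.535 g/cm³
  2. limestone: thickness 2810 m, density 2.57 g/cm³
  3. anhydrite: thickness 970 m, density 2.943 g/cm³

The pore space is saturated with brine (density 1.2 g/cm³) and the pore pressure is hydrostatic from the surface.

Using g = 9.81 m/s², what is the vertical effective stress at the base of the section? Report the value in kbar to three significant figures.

Overburden (lithostatic) stress σ_v:
mudstone: 2535 kg/m³ × 9.81 m/s² × 3060 m = 7.610×10^7 Pa = 76.10 MPa
limestone: 2570 kg/m³ × 9.81 m/s² × 2810 m = 7.084×10^7 Pa = 70.84 MPa
anhydrite: 2943 kg/m³ × 9.81 m/s² × 970 m = 2.800×10^7 Pa = 28.00 MPa
Total = 76.10 + 70.84 + 28.00 = 174.95 MPa
Pore pressure P_p = 1200 kg/m³ × 9.81 m/s² × 6840 m = 8.052×10^7 Pa = 80.52 MPa
Effective stress σ' = σ_v − P_p = 174.9 − 80.52 = 94.426 MPa = 0.94426 kbar

0.944 kbar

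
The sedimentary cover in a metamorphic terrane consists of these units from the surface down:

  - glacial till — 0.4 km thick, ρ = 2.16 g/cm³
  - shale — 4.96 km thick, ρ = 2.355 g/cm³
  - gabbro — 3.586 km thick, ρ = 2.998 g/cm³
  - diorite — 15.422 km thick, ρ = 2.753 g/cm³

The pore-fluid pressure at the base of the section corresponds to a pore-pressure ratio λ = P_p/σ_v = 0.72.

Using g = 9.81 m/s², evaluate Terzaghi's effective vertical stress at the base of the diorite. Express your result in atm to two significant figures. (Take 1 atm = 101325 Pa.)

Overburden (lithostatic) stress σ_v:
glacial till: 2160 kg/m³ × 9.81 m/s² × 400 m = 8.476×10^6 Pa = 8.476 MPa
shale: 2355 kg/m³ × 9.81 m/s² × 4960 m = 1.146×10^8 Pa = 114.6 MPa
gabbro: 2998 kg/m³ × 9.81 m/s² × 3586 m = 1.055×10^8 Pa = 105.5 MPa
diorite: 2753 kg/m³ × 9.81 m/s² × 15422 m = 4.165×10^8 Pa = 416.5 MPa
Total = 8.476 + 114.6 + 105.5 + 416.5 = 645.03 MPa
Pore pressure P_p = λ·σ_v = 0.72 × 645.0 MPa = 464.4 MPa
Effective stress σ' = σ_v − P_p = 645.0 − 464.4 = 180.61 MPa = 1782.5 atm

1800 atm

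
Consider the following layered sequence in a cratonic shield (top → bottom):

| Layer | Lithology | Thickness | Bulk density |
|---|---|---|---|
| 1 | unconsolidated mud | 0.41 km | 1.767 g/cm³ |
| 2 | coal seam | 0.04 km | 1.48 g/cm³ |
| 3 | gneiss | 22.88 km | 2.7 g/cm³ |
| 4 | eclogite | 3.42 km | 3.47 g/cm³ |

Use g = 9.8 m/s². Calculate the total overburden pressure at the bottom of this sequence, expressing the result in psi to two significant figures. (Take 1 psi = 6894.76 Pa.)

unconsolidated mud: 1767 kg/m³ × 9.8 m/s² × 410 m = 7.100×10^6 Pa = 1030 psi
coal seam: 1480 kg/m³ × 9.8 m/s² × 40 m = 5.802×10^5 Pa = 84.15 psi
gneiss: 2700 kg/m³ × 9.8 m/s² × 22880 m = 6.054×10^8 Pa = 87807 psi
eclogite: 3470 kg/m³ × 9.8 m/s² × 3420 m = 1.163×10^8 Pa = 16868 psi
Total = 1030 + 84.15 + 87807 + 16868 = 1.0579×10^5 psi

110000 psi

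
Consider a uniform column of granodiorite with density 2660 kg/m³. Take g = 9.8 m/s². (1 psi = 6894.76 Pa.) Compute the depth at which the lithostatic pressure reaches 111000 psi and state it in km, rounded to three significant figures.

h = P/(ρg) = 111000 psi / (2660 kg/m³ × 9.8 m/s²) = 7.653×10^8 Pa / 26068 Pa/m = 29359 m
= 29.359 km

29.4 km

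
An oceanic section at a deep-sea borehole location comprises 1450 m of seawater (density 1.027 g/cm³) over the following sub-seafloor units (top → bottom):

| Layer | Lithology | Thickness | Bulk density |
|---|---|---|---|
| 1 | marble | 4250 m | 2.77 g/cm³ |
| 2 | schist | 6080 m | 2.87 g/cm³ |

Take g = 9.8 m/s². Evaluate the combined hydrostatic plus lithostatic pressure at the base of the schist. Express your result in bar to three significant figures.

seawater: 1027 kg/m³ × 9.8 m/s² × 1450 m = 1.459×10^7 Pa = 145.9 bar
marble: 2770 kg/m³ × 9.8 m/s² × 4250 m = 1.154×10^8 Pa = 1154 bar
schist: 2870 kg/m³ × 9.8 m/s² × 6080 m = 1.710×10^8 Pa = 1710 bar
Total = 145.9 + 1154 + 1710 = 3009.7 bar

3010 bar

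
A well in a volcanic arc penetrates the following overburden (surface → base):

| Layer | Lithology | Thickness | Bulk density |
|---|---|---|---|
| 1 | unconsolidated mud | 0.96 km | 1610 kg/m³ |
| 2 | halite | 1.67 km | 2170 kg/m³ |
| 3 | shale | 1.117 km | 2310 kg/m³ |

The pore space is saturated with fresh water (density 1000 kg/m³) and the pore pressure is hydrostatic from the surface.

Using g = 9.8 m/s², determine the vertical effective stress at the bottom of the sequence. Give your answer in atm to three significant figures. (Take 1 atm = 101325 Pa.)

Overburden (lithostatic) stress σ_v:
unconsolidated mud: 1610 kg/m³ × 9.8 m/s² × 960 m = 1.515×10^7 Pa = 15.15 MPa
halite: 2170 kg/m³ × 9.8 m/s² × 1670 m = 3.551×10^7 Pa = 35.51 MPa
shale: 2310 kg/m³ × 9.8 m/s² × 1117 m = 2.529×10^7 Pa = 25.29 MPa
Total = 15.15 + 35.51 + 25.29 = 75.948 MPa
Pore pressure P_p = 1000 kg/m³ × 9.8 m/s² × 3747 m = 3.672×10^7 Pa = 36.72 MPa
Effective stress σ' = σ_v − P_p = 75.95 − 36.72 = 39.227 MPa = 387.14 atm

387 atm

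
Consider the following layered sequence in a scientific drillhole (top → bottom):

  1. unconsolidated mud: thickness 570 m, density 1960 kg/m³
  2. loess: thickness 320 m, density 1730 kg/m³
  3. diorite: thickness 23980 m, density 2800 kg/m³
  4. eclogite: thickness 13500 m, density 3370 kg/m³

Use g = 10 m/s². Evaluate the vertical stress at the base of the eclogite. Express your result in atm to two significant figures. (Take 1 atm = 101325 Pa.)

unconsolidated mud: 1960 kg/m³ × 10 m/s² × 570 m = 1.117×10^7 Pa = 110.3 atm
loess: 1730 kg/m³ × 10 m/s² × 320 m = 5.536×10^6 Pa = 54.64 atm
diorite: 2800 kg/m³ × 10 m/s² × 23980 m = 6.714×10^8 Pa = 6627 atm
eclogite: 3370 kg/m³ × 10 m/s² × 13500 m = 4.550×10^8 Pa = 4490 atm
Total = 110.3 + 54.64 + 6627 + 4490 = 11282 atm

11000 atm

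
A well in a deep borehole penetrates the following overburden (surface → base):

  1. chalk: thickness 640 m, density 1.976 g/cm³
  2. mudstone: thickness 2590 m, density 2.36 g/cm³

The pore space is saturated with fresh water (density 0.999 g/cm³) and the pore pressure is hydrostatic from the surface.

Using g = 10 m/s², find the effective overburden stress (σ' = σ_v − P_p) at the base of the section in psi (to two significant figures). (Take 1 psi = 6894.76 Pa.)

6000 psi

Overburden (lithostatic) stress σ_v:
chalk: 1976 kg/m³ × 10 m/s² × 640 m = 1.265×10^7 Pa = 12.65 MPa
mudstone: 2360 kg/m³ × 10 m/s² × 2590 m = 6.112×10^7 Pa = 61.12 MPa
Total = 12.65 + 61.12 = 73.770 MPa
Pore pressure P_p = 999 kg/m³ × 10 m/s² × 3230 m = 3.227×10^7 Pa = 32.27 MPa
Effective stress σ' = σ_v − P_p = 73.77 − 32.27 = 41.503 MPa = 6019.5 psi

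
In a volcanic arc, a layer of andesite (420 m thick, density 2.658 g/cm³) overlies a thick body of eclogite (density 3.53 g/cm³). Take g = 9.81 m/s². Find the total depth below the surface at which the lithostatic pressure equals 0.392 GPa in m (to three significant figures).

Pressure at base of upper layers: 2658×9.81×420 = 1.095×10^7 Pa = 0.01095 GPa
Remaining pressure to be supplied by eclogite: 3.920×10^8 − 1.095×10^7 = 3.810×10^8 Pa
Additional depth in eclogite = 3.810×10^8 Pa / (3530 kg/m³ × 9.81 m/s²) = 11004 m
Total depth = 420 m + 11004 m = 11424 m

11400 m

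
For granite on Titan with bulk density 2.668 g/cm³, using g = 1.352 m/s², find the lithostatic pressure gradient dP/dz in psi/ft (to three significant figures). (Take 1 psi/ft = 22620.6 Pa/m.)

0.159 psi/ft

dP/dz = ρg = 2668 kg/m³ × 1.352 m/s² = 3607.1 Pa/m
= 3607.1 Pa/m × (1 psi/ft / 22621 Pa/m) = 0.15946 psi/ft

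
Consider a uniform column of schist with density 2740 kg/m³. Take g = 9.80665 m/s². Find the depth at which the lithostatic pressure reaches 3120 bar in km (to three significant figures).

h = P/(ρg) = 3120 bar / (2740 kg/m³ × 9.80665 m/s²) = 3.120×10^8 Pa / 26870 Pa/m = 11611 m
= 11.611 km

11.6 km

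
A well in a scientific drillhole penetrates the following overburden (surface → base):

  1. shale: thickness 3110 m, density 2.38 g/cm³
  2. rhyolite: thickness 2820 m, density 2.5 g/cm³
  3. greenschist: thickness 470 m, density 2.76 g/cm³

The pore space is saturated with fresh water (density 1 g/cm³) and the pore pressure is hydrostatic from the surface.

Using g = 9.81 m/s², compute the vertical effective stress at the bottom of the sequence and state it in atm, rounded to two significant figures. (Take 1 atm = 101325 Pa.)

Overburden (lithostatic) stress σ_v:
shale: 2380 kg/m³ × 9.81 m/s² × 3110 m = 7.261×10^7 Pa = 72.61 MPa
rhyolite: 2500 kg/m³ × 9.81 m/s² × 2820 m = 6.916×10^7 Pa = 69.16 MPa
greenschist: 2760 kg/m³ × 9.81 m/s² × 470 m = 1.273×10^7 Pa = 12.73 MPa
Total = 72.61 + 69.16 + 12.73 = 154.50 MPa
Pore pressure P_p = 1000 kg/m³ × 9.81 m/s² × 6400 m = 6.278×10^7 Pa = 62.78 MPa
Effective stress σ' = σ_v − P_p = 154.5 − 62.78 = 91.714 MPa = 905.14 atm

910 atm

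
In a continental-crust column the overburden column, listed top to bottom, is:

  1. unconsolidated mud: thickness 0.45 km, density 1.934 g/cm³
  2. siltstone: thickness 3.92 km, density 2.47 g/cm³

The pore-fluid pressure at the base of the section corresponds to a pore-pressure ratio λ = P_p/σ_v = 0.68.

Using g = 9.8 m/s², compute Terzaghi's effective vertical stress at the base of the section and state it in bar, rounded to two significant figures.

Overburden (lithostatic) stress σ_v:
unconsolidated mud: 1934 kg/m³ × 9.8 m/s² × 450 m = 8.529×10^6 Pa = 8.529 MPa
siltstone: 2470 kg/m³ × 9.8 m/s² × 3920 m = 9.489×10^7 Pa = 94.89 MPa
Total = 8.529 + 94.89 = 103.42 MPa
Pore pressure P_p = λ·σ_v = 0.68 × 103.4 MPa = 70.32 MPa
Effective stress σ' = σ_v − P_p = 103.4 − 70.32 = 33.093 MPa = 330.93 bar

330 bar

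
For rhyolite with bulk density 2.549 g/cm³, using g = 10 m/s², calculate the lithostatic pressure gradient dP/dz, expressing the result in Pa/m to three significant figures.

dP/dz = ρg = 2549 kg/m³ × 10 m/s² = 25490 Pa/m

25500 Pa/m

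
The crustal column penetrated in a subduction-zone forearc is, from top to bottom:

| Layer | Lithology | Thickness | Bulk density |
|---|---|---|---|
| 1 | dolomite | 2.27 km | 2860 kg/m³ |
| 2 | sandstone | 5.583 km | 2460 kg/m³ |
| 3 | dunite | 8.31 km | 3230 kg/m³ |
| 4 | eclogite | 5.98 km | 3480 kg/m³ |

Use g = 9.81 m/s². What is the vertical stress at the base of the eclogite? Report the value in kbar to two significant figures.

dolomite: 2860 kg/m³ × 9.81 m/s² × 2270 m = 6.369×10^7 Pa = 0.6369 kbar
sandstone: 2460 kg/m³ × 9.81 m/s² × 5583 m = 1.347×10^8 Pa = 1.347 kbar
dunite: 3230 kg/m³ × 9.81 m/s² × 8310 m = 2.633×10^8 Pa = 2.633 kbar
eclogite: 3480 kg/m³ × 9.81 m/s² × 5980 m = 2.042×10^8 Pa = 2.042 kbar
Total = 0.6369 + 1.347 + 2.633 + 2.042 = 6.6588 kbar

6.7 kbar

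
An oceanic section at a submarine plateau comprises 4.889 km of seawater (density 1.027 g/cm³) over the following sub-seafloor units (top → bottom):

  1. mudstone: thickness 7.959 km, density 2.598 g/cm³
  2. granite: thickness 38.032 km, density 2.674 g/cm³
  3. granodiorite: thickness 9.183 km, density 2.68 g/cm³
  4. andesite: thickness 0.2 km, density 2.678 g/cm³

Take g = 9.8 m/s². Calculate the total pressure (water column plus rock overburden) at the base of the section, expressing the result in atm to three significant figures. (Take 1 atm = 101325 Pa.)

14800 atm

seawater: 1027 kg/m³ × 9.8 m/s² × 4889 m = 4.921×10^7 Pa = 485.6 atm
mudstone: 2598 kg/m³ × 9.8 m/s² × 7959 m = 2.026×10^8 Pa = 2000 atm
granite: 2674 kg/m³ × 9.8 m/s² × 38032 m = 9.966×10^8 Pa = 9836 atm
granodiorite: 2680 kg/m³ × 9.8 m/s² × 9183 m = 2.412×10^8 Pa = 2380 atm
andesite: 2678 kg/m³ × 9.8 m/s² × 200 m = 5.249×10^6 Pa = 51.80 atm
Total = 485.6 + 2000 + 9836 + 2380 + 51.80 = 14754 atm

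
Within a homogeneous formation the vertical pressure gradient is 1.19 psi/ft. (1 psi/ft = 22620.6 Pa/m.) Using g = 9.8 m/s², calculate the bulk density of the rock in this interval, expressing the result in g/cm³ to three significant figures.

2.75 g/cm³

ρ = (dP/dz)/g = 1.19 psi/ft / 9.8 m/s² = 26919 Pa/m / 9.8 m/s² = 2746.8 kg/m³
= 2.747 g/cm³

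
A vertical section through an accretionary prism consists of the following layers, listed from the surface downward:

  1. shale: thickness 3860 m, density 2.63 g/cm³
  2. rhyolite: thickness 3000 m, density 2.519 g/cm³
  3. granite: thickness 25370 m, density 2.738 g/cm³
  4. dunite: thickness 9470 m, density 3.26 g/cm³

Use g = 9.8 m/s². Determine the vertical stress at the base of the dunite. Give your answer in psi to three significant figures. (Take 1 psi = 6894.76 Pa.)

168000 psi

shale: 2630 kg/m³ × 9.8 m/s² × 3860 m = 9.949×10^7 Pa = 14429 psi
rhyolite: 2519 kg/m³ × 9.8 m/s² × 3000 m = 7.406×10^7 Pa = 10741 psi
granite: 2738 kg/m³ × 9.8 m/s² × 25370 m = 6.807×10^8 Pa = 98733 psi
dunite: 3260 kg/m³ × 9.8 m/s² × 9470 m = 3.025×10^8 Pa = 43881 psi
Total = 14429 + 10741 + 98733 + 43881 = 1.6778×10^5 psi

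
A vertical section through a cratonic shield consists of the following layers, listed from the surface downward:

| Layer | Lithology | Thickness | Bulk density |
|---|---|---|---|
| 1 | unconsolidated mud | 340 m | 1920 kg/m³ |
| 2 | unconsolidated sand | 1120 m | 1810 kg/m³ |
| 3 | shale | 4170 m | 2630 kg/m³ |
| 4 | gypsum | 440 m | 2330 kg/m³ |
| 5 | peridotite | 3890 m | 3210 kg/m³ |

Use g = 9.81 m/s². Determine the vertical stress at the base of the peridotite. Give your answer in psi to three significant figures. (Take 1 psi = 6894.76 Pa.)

unconsolidated mud: 1920 kg/m³ × 9.81 m/s² × 340 m = 6.404×10^6 Pa = 928.8 psi
unconsolidated sand: 1810 kg/m³ × 9.81 m/s² × 1120 m = 1.989×10^7 Pa = 2884 psi
shale: 2630 kg/m³ × 9.81 m/s² × 4170 m = 1.076×10^8 Pa = 15604 psi
gypsum: 2330 kg/m³ × 9.81 m/s² × 440 m = 1.006×10^7 Pa = 1459 psi
peridotite: 3210 kg/m³ × 9.81 m/s² × 3890 m = 1.225×10^8 Pa = 17767 psi
Total = 928.8 + 2884 + 15604 + 1459 + 17767 = 38643 psi

38600 psi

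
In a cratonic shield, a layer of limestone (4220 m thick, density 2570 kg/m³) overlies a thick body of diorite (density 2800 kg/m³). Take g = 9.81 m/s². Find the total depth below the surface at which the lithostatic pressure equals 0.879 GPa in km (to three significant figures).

32.3 km

Pressure at base of upper layers: 2570×9.81×4220 = 1.064×10^8 Pa = 0.1064 GPa
Remaining pressure to be supplied by diorite: 8.790×10^8 − 1.064×10^8 = 7.726×10^8 Pa
Additional depth in diorite = 7.726×10^8 Pa / (2800 kg/m³ × 9.81 m/s²) = 28128 m
Total depth = 4220 m + 28128 m = 32348 m
= 32.348 km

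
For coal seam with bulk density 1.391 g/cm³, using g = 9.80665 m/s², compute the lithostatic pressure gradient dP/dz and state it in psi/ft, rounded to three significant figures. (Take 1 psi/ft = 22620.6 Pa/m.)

dP/dz = ρg = 1391 kg/m³ × 9.80665 m/s² = 13641 Pa/m
= 13641 Pa/m × (1 psi/ft / 22621 Pa/m) = 0.60304 psi/ft

0.603 psi/ft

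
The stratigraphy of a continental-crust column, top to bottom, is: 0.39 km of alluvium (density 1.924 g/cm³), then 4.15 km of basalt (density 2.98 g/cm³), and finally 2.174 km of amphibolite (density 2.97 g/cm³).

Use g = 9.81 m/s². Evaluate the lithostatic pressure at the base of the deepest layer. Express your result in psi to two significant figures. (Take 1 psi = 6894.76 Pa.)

alluvium: 1924 kg/m³ × 9.81 m/s² × 390 m = 7.361×10^6 Pa = 1068 psi
basalt: 2980 kg/m³ × 9.81 m/s² × 4150 m = 1.213×10^8 Pa = 17596 psi
amphibolite: 2970 kg/m³ × 9.81 m/s² × 2174 m = 6.334×10^7 Pa = 9187 psi
Total = 1068 + 17596 + 9187 = 27850 psi

28000 psi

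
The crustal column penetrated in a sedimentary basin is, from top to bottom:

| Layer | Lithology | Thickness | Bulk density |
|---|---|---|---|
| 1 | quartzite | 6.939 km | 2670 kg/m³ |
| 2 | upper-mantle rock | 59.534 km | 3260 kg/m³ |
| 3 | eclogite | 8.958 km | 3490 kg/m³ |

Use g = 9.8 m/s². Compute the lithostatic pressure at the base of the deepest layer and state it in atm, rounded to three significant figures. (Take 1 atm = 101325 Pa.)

quartzite: 2670 kg/m³ × 9.8 m/s² × 6939 m = 1.816×10^8 Pa = 1792 atm
upper-mantle rock: 3260 kg/m³ × 9.8 m/s² × 59534 m = 1.902×10^9 Pa = 18771 atm
eclogite: 3490 kg/m³ × 9.8 m/s² × 8958 m = 3.064×10^8 Pa = 3024 atm
Total = 1792 + 18771 + 3024 = 23587 atm

23600 atm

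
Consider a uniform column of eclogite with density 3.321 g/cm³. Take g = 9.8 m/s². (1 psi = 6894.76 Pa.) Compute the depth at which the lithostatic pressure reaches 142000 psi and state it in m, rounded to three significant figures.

30100 m

h = P/(ρg) = 142000 psi / (3321 kg/m³ × 9.8 m/s²) = 9.791×10^8 Pa / 32546 Pa/m = 30082 m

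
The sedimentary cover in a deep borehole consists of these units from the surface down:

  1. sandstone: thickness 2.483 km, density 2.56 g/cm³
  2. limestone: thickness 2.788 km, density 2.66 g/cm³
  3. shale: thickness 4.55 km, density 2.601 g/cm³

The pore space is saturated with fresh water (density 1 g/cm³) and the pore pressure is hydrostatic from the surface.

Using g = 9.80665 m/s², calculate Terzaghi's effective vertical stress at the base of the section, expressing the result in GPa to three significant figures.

0.155 GPa

Overburden (lithostatic) stress σ_v:
sandstone: 2560 kg/m³ × 9.80665 m/s² × 2483 m = 6.234×10^7 Pa = 62.34 MPa
limestone: 2660 kg/m³ × 9.80665 m/s² × 2788 m = 7.273×10^7 Pa = 72.73 MPa
shale: 2601 kg/m³ × 9.80665 m/s² × 4550 m = 1.161×10^8 Pa = 116.1 MPa
Total = 62.34 + 72.73 + 116.1 = 251.12 MPa
Pore pressure P_p = 1000 kg/m³ × 9.80665 m/s² × 9821 m = 9.631×10^7 Pa = 96.31 MPa
Effective stress σ' = σ_v − P_p = 251.1 − 96.31 = 154.81 MPa = 0.15481 GPa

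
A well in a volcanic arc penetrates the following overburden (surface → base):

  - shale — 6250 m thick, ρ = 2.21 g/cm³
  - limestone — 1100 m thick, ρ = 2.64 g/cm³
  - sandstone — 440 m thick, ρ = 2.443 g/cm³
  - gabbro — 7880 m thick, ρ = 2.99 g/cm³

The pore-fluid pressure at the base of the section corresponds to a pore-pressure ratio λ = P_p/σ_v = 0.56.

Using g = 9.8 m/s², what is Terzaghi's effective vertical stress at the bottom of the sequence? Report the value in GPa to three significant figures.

0.178 GPa

Overburden (lithostatic) stress σ_v:
shale: 2210 kg/m³ × 9.8 m/s² × 6250 m = 1.354×10^8 Pa = 135.4 MPa
limestone: 2640 kg/m³ × 9.8 m/s² × 1100 m = 2.846×10^7 Pa = 28.46 MPa
sandstone: 2443 kg/m³ × 9.8 m/s² × 440 m = 1.053×10^7 Pa = 10.53 MPa
gabbro: 2990 kg/m³ × 9.8 m/s² × 7880 m = 2.309×10^8 Pa = 230.9 MPa
Total = 135.4 + 28.46 + 10.53 + 230.9 = 405.26 MPa
Pore pressure P_p = λ·σ_v = 0.56 × 405.3 MPa = 226.9 MPa
Effective stress σ' = σ_v − P_p = 405.3 − 226.9 = 178.31 MPa = 0.17831 GPa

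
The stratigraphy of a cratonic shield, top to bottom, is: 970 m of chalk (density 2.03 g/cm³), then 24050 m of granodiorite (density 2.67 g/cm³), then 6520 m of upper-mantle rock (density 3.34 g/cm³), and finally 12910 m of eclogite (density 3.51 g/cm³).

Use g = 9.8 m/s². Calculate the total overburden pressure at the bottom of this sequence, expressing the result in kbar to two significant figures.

chalk: 2030 kg/m³ × 9.8 m/s² × 970 m = 1.930×10^7 Pa = 0.1930 kbar
granodiorite: 2670 kg/m³ × 9.8 m/s² × 24050 m = 6.293×10^8 Pa = 6.293 kbar
upper-mantle rock: 3340 kg/m³ × 9.8 m/s² × 6520 m = 2.134×10^8 Pa = 2.134 kbar
eclogite: 3510 kg/m³ × 9.8 m/s² × 12910 m = 4.441×10^8 Pa = 4.441 kbar
Total = 0.1930 + 6.293 + 2.134 + 4.441 = 13.061 kbar

13 kbar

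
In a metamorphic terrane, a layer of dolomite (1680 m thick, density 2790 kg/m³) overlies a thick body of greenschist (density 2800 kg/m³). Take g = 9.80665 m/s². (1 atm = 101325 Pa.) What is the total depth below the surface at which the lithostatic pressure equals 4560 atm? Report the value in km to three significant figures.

16.8 km

Pressure at base of upper layers: 2790×9.80665×1680 = 4.597×10^7 Pa = 453.6 atm
Remaining pressure to be supplied by greenschist: 4.620×10^8 − 4.597×10^7 = 4.161×10^8 Pa
Additional depth in greenschist = 4.161×10^8 Pa / (2800 kg/m³ × 9.80665 m/s²) = 15153 m
Total depth = 1680 m + 15153 m = 16833 m
= 16.833 km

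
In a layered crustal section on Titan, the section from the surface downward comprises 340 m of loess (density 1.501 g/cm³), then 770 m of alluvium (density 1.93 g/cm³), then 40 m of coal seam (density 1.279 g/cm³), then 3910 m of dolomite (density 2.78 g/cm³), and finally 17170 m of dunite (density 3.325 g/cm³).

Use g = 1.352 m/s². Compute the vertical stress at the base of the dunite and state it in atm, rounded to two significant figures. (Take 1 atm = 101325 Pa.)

930 atm

loess: 1501 kg/m³ × 1.352 m/s² × 340 m = 6.900×10^5 Pa = 6.810 atm
alluvium: 1930 kg/m³ × 1.352 m/s² × 770 m = 2.009×10^6 Pa = 19.83 atm
coal seam: 1279 kg/m³ × 1.352 m/s² × 40 m = 69168 Pa = 0.6826 atm
dolomite: 2780 kg/m³ × 1.352 m/s² × 3910 m = 1.470×10^7 Pa = 145.0 atm
dunite: 3325 kg/m³ × 1.352 m/s² × 17170 m = 7.719×10^7 Pa = 761.8 atm
Total = 6.810 + 19.83 + 0.6826 + 145.0 + 761.8 = 934.13 atm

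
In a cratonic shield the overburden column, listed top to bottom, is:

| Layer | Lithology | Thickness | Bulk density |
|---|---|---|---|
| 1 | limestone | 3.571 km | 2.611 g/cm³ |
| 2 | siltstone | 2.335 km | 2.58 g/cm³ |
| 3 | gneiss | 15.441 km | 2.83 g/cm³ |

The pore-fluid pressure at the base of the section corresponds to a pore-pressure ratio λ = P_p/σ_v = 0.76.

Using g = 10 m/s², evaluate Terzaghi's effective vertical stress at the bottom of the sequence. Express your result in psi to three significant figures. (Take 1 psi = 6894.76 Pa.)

Overburden (lithostatic) stress σ_v:
limestone: 2611 kg/m³ × 10 m/s² × 3571 m = 9.324×10^7 Pa = 93.24 MPa
siltstone: 2580 kg/m³ × 10 m/s² × 2335 m = 6.024×10^7 Pa = 60.24 MPa
gneiss: 2830 kg/m³ × 10 m/s² × 15441 m = 4.370×10^8 Pa = 437.0 MPa
Total = 93.24 + 60.24 + 437.0 = 590.46 MPa
Pore pressure P_p = λ·σ_v = 0.76 × 590.5 MPa = 448.8 MPa
Effective stress σ' = σ_v − P_p = 590.5 − 448.8 = 141.71 MPa = 20553 psi

20600 psi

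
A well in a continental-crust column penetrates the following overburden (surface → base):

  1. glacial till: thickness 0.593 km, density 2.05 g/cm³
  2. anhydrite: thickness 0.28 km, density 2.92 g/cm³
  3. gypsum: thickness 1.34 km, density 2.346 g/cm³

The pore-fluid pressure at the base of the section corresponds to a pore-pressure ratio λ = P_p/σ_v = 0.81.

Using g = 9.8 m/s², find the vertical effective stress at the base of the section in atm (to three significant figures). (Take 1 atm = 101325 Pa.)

Overburden (lithostatic) stress σ_v:
glacial till: 2050 kg/m³ × 9.8 m/s² × 593 m = 1.191×10^7 Pa = 11.91 MPa
anhydrite: 2920 kg/m³ × 9.8 m/s² × 280 m = 8.012×10^6 Pa = 8.012 MPa
gypsum: 2346 kg/m³ × 9.8 m/s² × 1340 m = 3.081×10^7 Pa = 30.81 MPa
Total = 11.91 + 8.012 + 30.81 = 50.734 MPa
Pore pressure P_p = λ·σ_v = 0.81 × 50.73 MPa = 41.09 MPa
Effective stress σ' = σ_v − P_p = 50.73 − 41.09 = 9.6394 MPa = 95.133 atm

95.1 atm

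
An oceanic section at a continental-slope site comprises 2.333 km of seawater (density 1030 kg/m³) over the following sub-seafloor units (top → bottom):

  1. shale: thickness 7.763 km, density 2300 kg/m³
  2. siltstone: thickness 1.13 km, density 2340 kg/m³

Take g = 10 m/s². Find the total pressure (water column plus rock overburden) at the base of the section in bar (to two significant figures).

2300 bar

seawater: 1030 kg/m³ × 10 m/s² × 2333 m = 2.403×10^7 Pa = 240.3 bar
shale: 2300 kg/m³ × 10 m/s² × 7763 m = 1.785×10^8 Pa = 1785 bar
siltstone: 2340 kg/m³ × 10 m/s² × 1130 m = 2.644×10^7 Pa = 264.4 bar
Total = 240.3 + 1785 + 264.4 = 2290.2 bar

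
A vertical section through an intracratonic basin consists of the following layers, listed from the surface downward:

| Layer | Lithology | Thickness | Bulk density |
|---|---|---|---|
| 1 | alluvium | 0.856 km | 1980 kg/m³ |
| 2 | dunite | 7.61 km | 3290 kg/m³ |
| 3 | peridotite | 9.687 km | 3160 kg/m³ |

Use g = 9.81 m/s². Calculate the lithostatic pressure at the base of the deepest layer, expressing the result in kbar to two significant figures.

alluvium: 1980 kg/m³ × 9.81 m/s² × 856 m = 1.663×10^7 Pa = 0.1663 kbar
dunite: 3290 kg/m³ × 9.81 m/s² × 7610 m = 2.456×10^8 Pa = 2.456 kbar
peridotite: 3160 kg/m³ × 9.81 m/s² × 9687 m = 3.003×10^8 Pa = 3.003 kbar
Total = 0.1663 + 2.456 + 3.003 = 5.6253 kbar

5.6 kbar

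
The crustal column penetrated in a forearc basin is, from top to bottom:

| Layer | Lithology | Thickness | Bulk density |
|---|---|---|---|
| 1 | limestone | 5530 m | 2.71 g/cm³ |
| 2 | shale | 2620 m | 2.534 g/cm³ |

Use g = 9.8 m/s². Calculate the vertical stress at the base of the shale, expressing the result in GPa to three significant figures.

limestone: 2710 kg/m³ × 9.8 m/s² × 5530 m = 1.469×10^8 Pa = 0.1469 GPa
shale: 2534 kg/m³ × 9.8 m/s² × 2620 m = 6.506×10^7 Pa = 0.06506 GPa
Total = 0.1469 + 0.06506 = 0.21193 GPa

0.212 GPa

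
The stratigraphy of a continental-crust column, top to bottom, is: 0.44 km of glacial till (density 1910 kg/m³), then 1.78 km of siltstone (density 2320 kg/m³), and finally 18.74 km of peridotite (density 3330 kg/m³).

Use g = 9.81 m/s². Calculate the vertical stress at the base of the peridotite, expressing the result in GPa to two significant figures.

glacial till: 1910 kg/m³ × 9.81 m/s² × 440 m = 8.244×10^6 Pa = 8.244×10^-3 GPa
siltstone: 2320 kg/m³ × 9.81 m/s² × 1780 m = 4.051×10^7 Pa = 0.04051 GPa
peridotite: 3330 kg/m³ × 9.81 m/s² × 18740 m = 6.122×10^8 Pa = 0.6122 GPa
Total = 8.244×10^-3 + 0.04051 + 0.6122 = 0.66094 GPa

0.66 GPa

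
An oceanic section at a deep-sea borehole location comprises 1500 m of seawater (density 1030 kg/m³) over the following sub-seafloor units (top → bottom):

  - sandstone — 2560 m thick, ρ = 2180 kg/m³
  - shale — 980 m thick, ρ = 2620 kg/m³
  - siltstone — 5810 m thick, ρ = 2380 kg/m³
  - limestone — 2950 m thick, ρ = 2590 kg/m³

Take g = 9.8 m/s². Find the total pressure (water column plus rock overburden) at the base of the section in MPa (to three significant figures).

305 MPa

seawater: 1030 kg/m³ × 9.8 m/s² × 1500 m = 1.514×10^7 Pa = 15.14 MPa
sandstone: 2180 kg/m³ × 9.8 m/s² × 2560 m = 5.469×10^7 Pa = 54.69 MPa
shale: 2620 kg/m³ × 9.8 m/s² × 980 m = 2.516×10^7 Pa = 25.16 MPa
siltstone: 2380 kg/m³ × 9.8 m/s² × 5810 m = 1.355×10^8 Pa = 135.5 MPa
limestone: 2590 kg/m³ × 9.8 m/s² × 2950 m = 7.488×10^7 Pa = 74.88 MPa
Total = 15.14 + 54.69 + 25.16 + 135.5 + 74.88 = 305.38 MPa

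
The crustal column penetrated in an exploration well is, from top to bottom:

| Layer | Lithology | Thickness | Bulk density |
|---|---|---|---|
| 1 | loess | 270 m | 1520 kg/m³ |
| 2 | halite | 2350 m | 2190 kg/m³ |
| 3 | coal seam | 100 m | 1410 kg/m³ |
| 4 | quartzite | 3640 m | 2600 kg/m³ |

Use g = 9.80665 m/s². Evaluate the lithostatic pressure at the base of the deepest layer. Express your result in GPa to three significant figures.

loess: 1520 kg/m³ × 9.80665 m/s² × 270 m = 4.025×10^6 Pa = 4.025×10^-3 GPa
halite: 2190 kg/m³ × 9.80665 m/s² × 2350 m = 5.047×10^7 Pa = 0.05047 GPa
coal seam: 1410 kg/m³ × 9.80665 m/s² × 100 m = 1.383×10^6 Pa = 1.383×10^-3 GPa
quartzite: 2600 kg/m³ × 9.80665 m/s² × 3640 m = 9.281×10^7 Pa = 0.09281 GPa
Total = 4.025×10^-3 + 0.05047 + 1.383×10^-3 + 0.09281 = 0.14869 GPa

0.149 GPa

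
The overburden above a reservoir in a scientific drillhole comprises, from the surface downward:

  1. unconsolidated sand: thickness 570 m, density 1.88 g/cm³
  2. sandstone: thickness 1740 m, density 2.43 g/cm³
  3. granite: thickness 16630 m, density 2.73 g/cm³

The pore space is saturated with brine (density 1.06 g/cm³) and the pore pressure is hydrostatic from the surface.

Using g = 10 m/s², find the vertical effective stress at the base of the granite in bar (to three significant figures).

3060 bar

Overburden (lithostatic) stress σ_v:
unconsolidated sand: 1880 kg/m³ × 10 m/s² × 570 m = 1.072×10^7 Pa = 10.72 MPa
sandstone: 2430 kg/m³ × 10 m/s² × 1740 m = 4.228×10^7 Pa = 42.28 MPa
granite: 2730 kg/m³ × 10 m/s² × 16630 m = 4.540×10^8 Pa = 454.0 MPa
Total = 10.72 + 42.28 + 454.0 = 507.00 MPa
Pore pressure P_p = 1060 kg/m³ × 10 m/s² × 18940 m = 2.008×10^8 Pa = 200.8 MPa
Effective stress σ' = σ_v − P_p = 507.0 − 200.8 = 306.23 MPa = 3062.3 bar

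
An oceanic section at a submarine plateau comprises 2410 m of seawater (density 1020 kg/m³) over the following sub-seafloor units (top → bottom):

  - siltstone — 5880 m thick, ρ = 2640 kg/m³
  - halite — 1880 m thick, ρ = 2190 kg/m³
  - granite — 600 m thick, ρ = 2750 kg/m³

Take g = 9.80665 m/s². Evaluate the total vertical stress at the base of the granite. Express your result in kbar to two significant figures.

seawater: 1020 kg/m³ × 9.80665 m/s² × 2410 m = 2.411×10^7 Pa = 0.2411 kbar
siltstone: 2640 kg/m³ × 9.80665 m/s² × 5880 m = 1.522×10^8 Pa = 1.522 kbar
halite: 2190 kg/m³ × 9.80665 m/s² × 1880 m = 4.038×10^7 Pa = 0.4038 kbar
granite: 2750 kg/m³ × 9.80665 m/s² × 600 m = 1.618×10^7 Pa = 0.1618 kbar
Total = 0.2411 + 1.522 + 0.4038 + 0.1618 = 2.3289 kbar

2.3 kbar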